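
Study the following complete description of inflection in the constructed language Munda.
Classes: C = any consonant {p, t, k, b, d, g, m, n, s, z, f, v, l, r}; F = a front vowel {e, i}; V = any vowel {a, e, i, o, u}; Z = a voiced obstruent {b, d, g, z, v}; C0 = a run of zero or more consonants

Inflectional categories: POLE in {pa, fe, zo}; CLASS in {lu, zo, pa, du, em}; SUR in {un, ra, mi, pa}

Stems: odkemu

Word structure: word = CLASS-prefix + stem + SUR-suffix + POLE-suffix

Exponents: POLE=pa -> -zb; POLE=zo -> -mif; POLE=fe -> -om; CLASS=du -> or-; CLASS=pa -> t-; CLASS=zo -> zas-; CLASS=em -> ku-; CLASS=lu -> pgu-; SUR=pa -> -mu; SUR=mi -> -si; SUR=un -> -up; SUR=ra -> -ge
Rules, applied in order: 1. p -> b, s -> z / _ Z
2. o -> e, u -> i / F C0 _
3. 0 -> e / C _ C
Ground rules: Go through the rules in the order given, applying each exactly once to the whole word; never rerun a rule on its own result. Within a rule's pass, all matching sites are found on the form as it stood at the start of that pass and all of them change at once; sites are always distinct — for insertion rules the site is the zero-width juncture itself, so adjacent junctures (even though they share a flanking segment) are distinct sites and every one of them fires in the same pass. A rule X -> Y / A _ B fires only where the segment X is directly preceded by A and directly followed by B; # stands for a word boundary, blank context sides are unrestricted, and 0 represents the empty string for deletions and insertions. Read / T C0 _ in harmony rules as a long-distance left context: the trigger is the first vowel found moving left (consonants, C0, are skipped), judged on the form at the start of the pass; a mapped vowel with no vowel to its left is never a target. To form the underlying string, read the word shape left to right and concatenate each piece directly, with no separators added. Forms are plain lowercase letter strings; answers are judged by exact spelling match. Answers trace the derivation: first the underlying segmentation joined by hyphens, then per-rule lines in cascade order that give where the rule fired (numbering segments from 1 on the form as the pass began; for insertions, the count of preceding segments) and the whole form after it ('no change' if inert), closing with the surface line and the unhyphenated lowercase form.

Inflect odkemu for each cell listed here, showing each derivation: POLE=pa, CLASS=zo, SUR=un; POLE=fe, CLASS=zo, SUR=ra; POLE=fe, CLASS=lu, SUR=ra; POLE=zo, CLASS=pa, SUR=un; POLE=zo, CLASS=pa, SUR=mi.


cell POLE=pa, CLASS=zo, SUR=un:
underlying: zas-odkemu-up-zb
1. p -> b, s -> z / _ Z: fires at position(s) 11: zasodkemuubzb
2. o -> e, u -> i / F C0 _: fires at position(s) 9: zasodkemiubzb
3. 0 -> e / C _ C: inserts after position(s) 5, 11, 12: zasodekemiubezeb
surface: zasodekemiubezeb

cell POLE=fe, CLASS=zo, SUR=ra:
underlying: zas-odkemu-ge-om
1. p -> b, s -> z / _ Z: no change
2. o -> e, u -> i / F C0 _: fires at position(s) 9, 12: zasodkemigeem
3. 0 -> e / C _ C: inserts after position(s) 5: zasodekemigeem
surface: zasodekemigeem

cell POLE=fe, CLASS=lu, SUR=ra:
underlying: pgu-odkemu-ge-om
1. p -> b, s -> z / _ Z: fires at position(s) 1: bguodkemugeom
2. o -> e, u -> i / F C0 _: fires at position(s) 9, 12: bguodkemigeem
3. 0 -> e / C _ C: inserts after position(s) 1, 5: beguodekemigeem
surface: beguodekemigeem

cell POLE=zo, CLASS=pa, SUR=un:
underlying: t-odkemu-up-mif
1. p -> b, s -> z / _ Z: no change
2. o -> e, u -> i / F C0 _: fires at position(s) 7: todkemiupmif
3. 0 -> e / C _ C: inserts after position(s) 3, 9: todekemiupemif
surface: todekemiupemif

cell POLE=zo, CLASS=pa, SUR=mi:
underlying: t-odkemu-si-mif
1. p -> b, s -> z / _ Z: no change
2. o -> e, u -> i / F C0 _: fires at position(s) 7: todkemisimif
3. 0 -> e / C _ C: inserts after position(s) 3: todekemisimif
surface: todekemisimif


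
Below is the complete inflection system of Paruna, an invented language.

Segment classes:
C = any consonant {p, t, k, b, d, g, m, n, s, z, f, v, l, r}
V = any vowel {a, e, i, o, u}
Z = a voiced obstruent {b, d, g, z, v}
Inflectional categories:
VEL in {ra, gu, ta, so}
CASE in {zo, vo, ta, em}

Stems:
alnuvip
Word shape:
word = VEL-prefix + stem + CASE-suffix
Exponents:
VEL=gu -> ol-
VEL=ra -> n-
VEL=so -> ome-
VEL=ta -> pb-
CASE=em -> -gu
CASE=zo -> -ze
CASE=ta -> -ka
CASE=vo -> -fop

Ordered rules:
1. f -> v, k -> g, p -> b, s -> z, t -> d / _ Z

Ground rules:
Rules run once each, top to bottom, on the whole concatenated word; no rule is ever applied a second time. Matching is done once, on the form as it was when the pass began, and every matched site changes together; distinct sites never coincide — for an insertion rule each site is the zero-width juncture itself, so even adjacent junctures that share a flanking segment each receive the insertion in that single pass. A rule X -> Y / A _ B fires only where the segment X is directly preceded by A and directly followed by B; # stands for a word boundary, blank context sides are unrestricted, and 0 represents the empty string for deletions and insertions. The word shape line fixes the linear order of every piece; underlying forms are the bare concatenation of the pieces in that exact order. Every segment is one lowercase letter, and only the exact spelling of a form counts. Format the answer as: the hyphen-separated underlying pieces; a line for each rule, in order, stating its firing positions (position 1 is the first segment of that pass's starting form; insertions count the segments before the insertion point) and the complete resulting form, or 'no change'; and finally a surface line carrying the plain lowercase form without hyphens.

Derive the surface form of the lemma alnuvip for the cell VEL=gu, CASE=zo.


underlying: ol-alnuvip-ze
1. f -> v, k -> g, p -> b, s -> z, t -> d / _ Z: fires at position(s) 9: olalnuvibze
surface: olalnuvibze


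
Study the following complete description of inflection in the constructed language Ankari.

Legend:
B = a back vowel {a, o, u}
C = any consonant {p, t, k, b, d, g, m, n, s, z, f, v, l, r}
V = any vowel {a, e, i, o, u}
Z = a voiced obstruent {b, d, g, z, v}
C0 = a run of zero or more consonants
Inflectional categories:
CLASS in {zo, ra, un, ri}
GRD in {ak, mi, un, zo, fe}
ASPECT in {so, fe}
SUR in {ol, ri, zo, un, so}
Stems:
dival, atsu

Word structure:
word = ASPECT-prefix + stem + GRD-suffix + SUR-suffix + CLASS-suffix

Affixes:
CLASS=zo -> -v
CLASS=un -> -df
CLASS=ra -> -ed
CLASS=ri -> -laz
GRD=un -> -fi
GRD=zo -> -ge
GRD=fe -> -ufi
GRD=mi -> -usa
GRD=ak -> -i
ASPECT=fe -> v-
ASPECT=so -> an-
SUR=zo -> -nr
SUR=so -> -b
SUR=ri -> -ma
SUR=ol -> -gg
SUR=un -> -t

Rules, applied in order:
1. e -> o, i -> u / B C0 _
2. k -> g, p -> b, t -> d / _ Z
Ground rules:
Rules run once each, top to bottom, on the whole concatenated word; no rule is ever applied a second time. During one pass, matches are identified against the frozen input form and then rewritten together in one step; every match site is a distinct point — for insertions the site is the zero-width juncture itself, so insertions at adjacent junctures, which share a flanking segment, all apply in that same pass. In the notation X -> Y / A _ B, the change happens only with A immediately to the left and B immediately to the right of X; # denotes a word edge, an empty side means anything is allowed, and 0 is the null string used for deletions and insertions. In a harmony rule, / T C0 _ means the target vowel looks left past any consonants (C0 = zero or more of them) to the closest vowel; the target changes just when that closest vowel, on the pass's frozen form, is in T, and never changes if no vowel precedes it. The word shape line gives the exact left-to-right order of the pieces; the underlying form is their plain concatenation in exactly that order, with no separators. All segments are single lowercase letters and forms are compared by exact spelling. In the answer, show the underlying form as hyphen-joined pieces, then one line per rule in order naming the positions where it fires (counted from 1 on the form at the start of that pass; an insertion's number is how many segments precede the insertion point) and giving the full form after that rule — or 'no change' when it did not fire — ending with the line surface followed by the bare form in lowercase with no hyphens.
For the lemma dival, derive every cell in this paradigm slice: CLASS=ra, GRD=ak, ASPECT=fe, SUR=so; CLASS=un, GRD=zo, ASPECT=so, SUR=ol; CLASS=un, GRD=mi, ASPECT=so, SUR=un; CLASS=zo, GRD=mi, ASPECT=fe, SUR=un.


cell CLASS=ra, GRD=ak, ASPECT=fe, SUR=so:
underlying: v-dival-i-b-ed
1. e -> o, i -> u / B C0 _: fires at position(s) 7: vdivalubed
2. k -> g, p -> b, t -> d / _ Z: no change
surface: vdivalubed

cell CLASS=un, GRD=zo, ASPECT=so, SUR=ol:
underlying: an-dival-ge-gg-df
1. e -> o, i -> u / B C0 _: fires at position(s) 4, 9: anduvalgoggdf
2. k -> g, p -> b, t -> d / _ Z: no change
surface: anduvalgoggdf

cell CLASS=un, GRD=mi, ASPECT=so, SUR=un:
underlying: an-dival-usa-t-df
1. e -> o, i -> u / B C0 _: fires at position(s) 4: anduvalusatdf
2. k -> g, p -> b, t -> d / _ Z: fires at position(s) 11: anduvalusaddf
surface: anduvalusaddf

cell CLASS=zo, GRD=mi, ASPECT=fe, SUR=un:
underlying: v-dival-usa-t-v
1. e -> o, i -> u / B C0 _: no change
2. k -> g, p -> b, t -> d / _ Z: fires at position(s) 10: vdivalusadv
surface: vdivalusadv


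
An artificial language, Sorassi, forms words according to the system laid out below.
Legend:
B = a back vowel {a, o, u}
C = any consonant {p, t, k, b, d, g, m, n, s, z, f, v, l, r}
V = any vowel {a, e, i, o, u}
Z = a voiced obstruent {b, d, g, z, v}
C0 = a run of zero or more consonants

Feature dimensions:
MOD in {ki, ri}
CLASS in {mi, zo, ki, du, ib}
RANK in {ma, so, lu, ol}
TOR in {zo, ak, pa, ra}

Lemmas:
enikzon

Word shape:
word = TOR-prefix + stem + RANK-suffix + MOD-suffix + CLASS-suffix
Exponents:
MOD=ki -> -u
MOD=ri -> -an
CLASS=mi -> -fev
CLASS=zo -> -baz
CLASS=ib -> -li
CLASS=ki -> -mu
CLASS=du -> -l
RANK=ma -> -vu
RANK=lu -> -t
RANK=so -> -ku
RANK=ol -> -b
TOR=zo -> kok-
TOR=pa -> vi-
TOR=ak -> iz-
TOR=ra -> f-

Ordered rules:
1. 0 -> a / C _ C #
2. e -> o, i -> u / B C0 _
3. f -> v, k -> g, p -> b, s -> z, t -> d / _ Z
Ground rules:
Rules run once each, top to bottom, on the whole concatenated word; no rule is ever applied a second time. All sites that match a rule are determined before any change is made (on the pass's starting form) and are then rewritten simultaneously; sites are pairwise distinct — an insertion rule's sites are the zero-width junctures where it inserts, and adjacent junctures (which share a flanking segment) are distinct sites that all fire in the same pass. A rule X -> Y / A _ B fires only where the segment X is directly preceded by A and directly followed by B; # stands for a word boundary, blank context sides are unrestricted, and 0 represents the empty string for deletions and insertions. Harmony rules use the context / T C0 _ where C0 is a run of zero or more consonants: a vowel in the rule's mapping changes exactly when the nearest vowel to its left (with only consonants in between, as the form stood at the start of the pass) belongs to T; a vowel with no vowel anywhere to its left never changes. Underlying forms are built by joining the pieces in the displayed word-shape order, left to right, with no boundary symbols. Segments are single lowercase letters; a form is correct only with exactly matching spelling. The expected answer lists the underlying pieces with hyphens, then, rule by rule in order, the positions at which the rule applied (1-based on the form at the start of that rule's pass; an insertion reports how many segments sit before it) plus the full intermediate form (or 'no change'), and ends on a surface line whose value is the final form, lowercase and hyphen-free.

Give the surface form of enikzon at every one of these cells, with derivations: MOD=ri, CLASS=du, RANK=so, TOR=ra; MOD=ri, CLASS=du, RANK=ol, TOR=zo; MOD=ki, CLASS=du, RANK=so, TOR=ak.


cell MOD=ri, CLASS=du, RANK=so, TOR=ra:
underlying: f-enikzon-ku-an-l
1. 0 -> a / C _ C #: inserts after position(s) 12: fenikzonkuanal
2. e -> o, i -> u / B C0 _: no change
3. f -> v, k -> g, p -> b, s -> z, t -> d / _ Z: fires at position(s) 5: fenigzonkuanal
surface: fenigzonkuanal

cell MOD=ri, CLASS=du, RANK=ol, TOR=zo:
underlying: kok-enikzon-b-an-l
1. 0 -> a / C _ C #: inserts after position(s) 13: kokenikzonbanal
2. e -> o, i -> u / B C0 _: fires at position(s) 4: kokonikzonbanal
3. f -> v, k -> g, p -> b, s -> z, t -> d / _ Z: fires at position(s) 7: kokonigzonbanal
surface: kokonigzonbanal

cell MOD=ki, CLASS=du, RANK=so, TOR=ak:
underlying: iz-enikzon-ku-u-l
1. 0 -> a / C _ C #: no change
2. e -> o, i -> u / B C0 _: no change
3. f -> v, k -> g, p -> b, s -> z, t -> d / _ Z: fires at position(s) 6: izenigzonkuul
surface: izenigzonkuul


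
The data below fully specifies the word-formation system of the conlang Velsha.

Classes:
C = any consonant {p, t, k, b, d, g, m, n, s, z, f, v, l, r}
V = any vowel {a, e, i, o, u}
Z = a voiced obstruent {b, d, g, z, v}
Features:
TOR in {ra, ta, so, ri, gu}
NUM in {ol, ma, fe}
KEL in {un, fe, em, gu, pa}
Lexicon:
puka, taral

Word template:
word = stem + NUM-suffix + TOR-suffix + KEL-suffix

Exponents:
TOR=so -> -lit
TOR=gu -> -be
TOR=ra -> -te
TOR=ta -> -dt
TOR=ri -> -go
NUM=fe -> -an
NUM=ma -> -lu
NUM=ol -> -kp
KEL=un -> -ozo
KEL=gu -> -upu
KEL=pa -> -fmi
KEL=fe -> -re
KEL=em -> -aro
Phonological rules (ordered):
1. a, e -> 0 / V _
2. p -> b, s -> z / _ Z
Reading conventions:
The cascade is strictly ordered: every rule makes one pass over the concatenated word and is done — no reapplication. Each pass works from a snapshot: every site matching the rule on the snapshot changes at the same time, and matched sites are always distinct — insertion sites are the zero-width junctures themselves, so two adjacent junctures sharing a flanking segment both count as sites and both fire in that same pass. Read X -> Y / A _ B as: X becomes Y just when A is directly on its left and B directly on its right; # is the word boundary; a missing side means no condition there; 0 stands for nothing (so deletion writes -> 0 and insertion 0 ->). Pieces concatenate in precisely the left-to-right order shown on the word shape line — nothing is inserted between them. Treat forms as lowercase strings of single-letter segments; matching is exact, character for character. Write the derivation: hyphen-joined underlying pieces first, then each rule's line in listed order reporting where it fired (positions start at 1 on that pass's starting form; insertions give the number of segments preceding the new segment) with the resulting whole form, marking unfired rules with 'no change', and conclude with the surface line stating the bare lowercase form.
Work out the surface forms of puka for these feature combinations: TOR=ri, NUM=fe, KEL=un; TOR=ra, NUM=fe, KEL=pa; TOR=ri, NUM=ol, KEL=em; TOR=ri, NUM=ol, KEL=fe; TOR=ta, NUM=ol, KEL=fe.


cell TOR=ri, NUM=fe, KEL=un:
underlying: puka-an-go-ozo
1. a, e -> 0 / V _: fires at position(s) 5: pukangoozo
2. p -> b, s -> z / _ Z: no change
surface: pukangoozo

cell TOR=ra, NUM=fe, KEL=pa:
underlying: puka-an-te-fmi
1. a, e -> 0 / V _: fires at position(s) 5: pukantefmi
2. p -> b, s -> z / _ Z: no change
surface: pukantefmi

cell TOR=ri, NUM=ol, KEL=em:
underlying: puka-kp-go-aro
1. a, e -> 0 / V _: fires at position(s) 9: pukakpgoro
2. p -> b, s -> z / _ Z: fires at position(s) 6: pukakbgoro
surface: pukakbgoro

cell TOR=ri, NUM=ol, KEL=fe:
underlying: puka-kp-go-re
1. a, e -> 0 / V _: no change
2. p -> b, s -> z / _ Z: fires at position(s) 6: pukakbgore
surface: pukakbgore

cell TOR=ta, NUM=ol, KEL=fe:
underlying: puka-kp-dt-re
1. a, e -> 0 / V _: no change
2. p -> b, s -> z / _ Z: fires at position(s) 6: pukakbdtre
surface: pukakbdtre


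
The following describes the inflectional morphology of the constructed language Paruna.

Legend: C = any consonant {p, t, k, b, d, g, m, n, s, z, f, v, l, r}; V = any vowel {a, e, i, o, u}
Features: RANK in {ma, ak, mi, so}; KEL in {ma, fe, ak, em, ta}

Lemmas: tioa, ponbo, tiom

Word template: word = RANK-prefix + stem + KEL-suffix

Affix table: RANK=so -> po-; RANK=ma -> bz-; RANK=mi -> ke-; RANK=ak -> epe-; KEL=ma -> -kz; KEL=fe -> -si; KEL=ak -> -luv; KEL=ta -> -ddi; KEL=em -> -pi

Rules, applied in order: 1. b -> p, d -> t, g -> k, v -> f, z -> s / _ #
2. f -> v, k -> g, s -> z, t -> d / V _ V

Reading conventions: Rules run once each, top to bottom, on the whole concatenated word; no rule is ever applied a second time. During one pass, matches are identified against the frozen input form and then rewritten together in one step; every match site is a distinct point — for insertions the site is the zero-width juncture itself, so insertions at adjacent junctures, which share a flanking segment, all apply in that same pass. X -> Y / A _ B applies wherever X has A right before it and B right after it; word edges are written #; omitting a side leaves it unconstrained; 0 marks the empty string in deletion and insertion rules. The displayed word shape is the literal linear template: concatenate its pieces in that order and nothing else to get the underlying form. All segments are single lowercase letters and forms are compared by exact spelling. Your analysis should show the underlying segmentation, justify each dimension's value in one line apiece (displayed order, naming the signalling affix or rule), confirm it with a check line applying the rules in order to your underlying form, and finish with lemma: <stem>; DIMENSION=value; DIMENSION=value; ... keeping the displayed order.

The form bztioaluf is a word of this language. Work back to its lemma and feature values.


underlying: bz-tioa-luv
RANK=ma - signalled by the affix bz-
KEL=ak - signalled by the affix -luv
check: bztioaluv -> bztioaluf -> bztioaluf
lemma: tioa; RANK=ma; KEL=ak


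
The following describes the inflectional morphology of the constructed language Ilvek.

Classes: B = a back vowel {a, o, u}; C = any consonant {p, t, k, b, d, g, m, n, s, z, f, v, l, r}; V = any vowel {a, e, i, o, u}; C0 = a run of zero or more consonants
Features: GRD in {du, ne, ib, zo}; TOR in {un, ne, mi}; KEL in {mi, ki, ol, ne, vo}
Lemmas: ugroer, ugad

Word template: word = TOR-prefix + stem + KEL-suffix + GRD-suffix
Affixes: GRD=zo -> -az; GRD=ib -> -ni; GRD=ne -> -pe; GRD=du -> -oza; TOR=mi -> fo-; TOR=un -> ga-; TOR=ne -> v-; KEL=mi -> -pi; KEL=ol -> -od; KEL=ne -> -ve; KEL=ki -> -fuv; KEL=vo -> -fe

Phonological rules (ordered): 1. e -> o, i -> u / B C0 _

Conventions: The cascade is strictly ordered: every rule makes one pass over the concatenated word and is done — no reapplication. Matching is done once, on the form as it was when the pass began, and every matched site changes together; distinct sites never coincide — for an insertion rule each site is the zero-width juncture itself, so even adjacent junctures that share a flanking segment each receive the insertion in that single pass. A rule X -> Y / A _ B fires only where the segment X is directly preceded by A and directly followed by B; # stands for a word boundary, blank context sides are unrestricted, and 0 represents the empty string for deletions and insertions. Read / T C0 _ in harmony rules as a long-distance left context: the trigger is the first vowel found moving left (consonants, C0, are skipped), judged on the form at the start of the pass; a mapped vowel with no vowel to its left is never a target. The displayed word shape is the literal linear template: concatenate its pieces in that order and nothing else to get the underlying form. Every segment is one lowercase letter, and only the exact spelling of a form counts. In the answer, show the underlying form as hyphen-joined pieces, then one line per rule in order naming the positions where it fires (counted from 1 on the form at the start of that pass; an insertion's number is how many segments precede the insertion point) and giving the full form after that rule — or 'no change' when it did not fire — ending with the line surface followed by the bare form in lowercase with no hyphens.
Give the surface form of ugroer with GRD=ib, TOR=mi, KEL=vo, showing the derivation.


underlying: fo-ugroer-fe-ni
1. e -> o, i -> u / B C0 _: fires at position(s) 7: fougroorfeni
surface: fougroorfeni


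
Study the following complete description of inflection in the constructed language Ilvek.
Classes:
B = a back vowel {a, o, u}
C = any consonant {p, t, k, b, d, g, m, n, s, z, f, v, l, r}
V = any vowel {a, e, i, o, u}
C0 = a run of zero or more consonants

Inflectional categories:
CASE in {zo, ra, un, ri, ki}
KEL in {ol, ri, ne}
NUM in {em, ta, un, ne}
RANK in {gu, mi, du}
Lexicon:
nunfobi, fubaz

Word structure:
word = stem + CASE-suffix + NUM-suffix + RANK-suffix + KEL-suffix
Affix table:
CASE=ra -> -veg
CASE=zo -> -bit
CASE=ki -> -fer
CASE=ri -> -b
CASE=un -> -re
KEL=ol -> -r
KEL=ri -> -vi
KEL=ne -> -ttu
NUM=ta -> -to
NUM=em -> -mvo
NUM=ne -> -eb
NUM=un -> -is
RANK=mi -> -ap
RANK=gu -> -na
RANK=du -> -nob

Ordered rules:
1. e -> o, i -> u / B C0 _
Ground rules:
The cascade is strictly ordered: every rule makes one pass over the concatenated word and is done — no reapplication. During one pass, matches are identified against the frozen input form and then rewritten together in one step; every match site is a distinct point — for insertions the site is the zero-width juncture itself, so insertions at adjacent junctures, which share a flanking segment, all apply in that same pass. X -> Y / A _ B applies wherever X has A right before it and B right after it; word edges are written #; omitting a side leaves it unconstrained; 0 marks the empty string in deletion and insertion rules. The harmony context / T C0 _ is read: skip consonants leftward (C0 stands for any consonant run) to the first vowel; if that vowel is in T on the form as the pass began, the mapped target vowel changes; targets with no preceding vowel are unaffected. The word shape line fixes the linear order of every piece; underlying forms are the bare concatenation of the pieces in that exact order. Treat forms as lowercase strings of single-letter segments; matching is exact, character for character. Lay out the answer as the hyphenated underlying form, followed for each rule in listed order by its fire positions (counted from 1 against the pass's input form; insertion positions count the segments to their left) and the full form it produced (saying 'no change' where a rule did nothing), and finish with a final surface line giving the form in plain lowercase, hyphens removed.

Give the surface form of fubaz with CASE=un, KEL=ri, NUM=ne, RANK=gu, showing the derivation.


underlying: fubaz-re-eb-na-vi
1. e -> o, i -> u / B C0 _: fires at position(s) 7, 13: fubazroebnavu
surface: fubazroebnavu


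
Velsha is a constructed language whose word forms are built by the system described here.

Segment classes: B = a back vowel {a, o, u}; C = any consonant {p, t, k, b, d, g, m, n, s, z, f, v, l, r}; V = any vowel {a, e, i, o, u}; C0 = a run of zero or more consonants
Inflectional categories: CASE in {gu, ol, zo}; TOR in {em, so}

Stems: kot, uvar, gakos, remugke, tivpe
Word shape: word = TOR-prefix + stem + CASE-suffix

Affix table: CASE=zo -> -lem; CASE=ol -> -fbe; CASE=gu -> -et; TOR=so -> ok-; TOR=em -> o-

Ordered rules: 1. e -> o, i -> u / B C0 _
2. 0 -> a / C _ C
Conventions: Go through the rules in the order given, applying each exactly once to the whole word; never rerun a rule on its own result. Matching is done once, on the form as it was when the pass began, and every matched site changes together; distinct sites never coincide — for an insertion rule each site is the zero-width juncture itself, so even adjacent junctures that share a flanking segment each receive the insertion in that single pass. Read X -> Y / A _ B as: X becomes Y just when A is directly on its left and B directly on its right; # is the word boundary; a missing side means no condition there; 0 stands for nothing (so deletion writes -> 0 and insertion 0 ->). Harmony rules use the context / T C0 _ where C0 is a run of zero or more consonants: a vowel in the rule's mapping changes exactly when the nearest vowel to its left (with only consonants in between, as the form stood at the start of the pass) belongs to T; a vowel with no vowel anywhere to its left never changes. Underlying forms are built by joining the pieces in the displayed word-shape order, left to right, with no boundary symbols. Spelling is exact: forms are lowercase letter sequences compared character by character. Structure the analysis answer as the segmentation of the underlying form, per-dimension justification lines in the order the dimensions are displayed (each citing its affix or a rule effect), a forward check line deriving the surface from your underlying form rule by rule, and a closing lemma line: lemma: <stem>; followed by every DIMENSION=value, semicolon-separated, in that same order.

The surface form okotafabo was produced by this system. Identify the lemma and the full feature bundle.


underlying: o-kot-fbe
CASE=ol - signalled by the affix -fbe
TOR=em - signalled by the affix o-
check: okotfbe -> okotfbo -> okotafabo
lemma: kot; CASE=ol; TOR=em


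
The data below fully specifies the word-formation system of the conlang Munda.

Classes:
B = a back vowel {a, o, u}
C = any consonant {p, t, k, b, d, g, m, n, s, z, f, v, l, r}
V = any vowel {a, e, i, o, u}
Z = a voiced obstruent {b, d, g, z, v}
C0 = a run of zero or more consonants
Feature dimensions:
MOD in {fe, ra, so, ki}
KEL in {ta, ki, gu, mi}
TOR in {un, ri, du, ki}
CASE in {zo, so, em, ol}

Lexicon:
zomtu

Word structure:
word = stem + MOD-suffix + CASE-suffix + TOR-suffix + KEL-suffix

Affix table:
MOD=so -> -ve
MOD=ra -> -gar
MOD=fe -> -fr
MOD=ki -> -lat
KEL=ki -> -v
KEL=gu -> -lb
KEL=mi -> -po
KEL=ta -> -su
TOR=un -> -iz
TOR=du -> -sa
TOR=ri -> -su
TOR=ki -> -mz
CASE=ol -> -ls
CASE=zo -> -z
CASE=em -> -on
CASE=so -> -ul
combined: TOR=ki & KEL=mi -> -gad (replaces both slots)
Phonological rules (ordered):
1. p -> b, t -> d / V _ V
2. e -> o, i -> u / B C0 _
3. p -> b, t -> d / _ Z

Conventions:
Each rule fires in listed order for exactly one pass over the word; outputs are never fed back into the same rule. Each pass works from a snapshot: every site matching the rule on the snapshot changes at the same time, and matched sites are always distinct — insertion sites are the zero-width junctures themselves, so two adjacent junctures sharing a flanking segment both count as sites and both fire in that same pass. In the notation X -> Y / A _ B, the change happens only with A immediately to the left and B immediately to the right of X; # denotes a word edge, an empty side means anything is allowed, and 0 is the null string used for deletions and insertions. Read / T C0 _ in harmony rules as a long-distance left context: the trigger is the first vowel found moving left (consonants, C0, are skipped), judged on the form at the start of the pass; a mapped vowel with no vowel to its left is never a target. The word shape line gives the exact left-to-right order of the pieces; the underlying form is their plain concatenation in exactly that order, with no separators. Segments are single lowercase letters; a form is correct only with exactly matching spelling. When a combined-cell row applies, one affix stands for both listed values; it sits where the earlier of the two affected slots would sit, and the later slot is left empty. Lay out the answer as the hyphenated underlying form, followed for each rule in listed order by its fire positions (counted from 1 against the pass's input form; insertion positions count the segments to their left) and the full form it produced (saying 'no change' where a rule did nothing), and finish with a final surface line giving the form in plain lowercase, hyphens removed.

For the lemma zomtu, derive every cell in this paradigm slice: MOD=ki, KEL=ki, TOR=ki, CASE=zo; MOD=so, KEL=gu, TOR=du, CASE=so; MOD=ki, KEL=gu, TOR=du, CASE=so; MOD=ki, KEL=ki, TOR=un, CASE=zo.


cell MOD=ki, KEL=ki, TOR=ki, CASE=zo:
underlying: zomtu-lat-z-mz-v
1. p -> b, t -> d / V _ V: no change
2. e -> o, i -> u / B C0 _: no change
3. p -> b, t -> d / _ Z: fires at position(s) 8: zomtuladzmzv
surface: zomtuladzmzv

cell MOD=so, KEL=gu, TOR=du, CASE=so:
underlying: zomtu-ve-ul-sa-lb
1. p -> b, t -> d / V _ V: no change
2. e -> o, i -> u / B C0 _: fires at position(s) 7: zomtuvoulsalb
3. p -> b, t -> d / _ Z: no change
surface: zomtuvoulsalb

cell MOD=ki, KEL=gu, TOR=du, CASE=so:
underlying: zomtu-lat-ul-sa-lb
1. p -> b, t -> d / V _ V: fires at position(s) 8: zomtuladulsalb
2. e -> o, i -> u / B C0 _: no change
3. p -> b, t -> d / _ Z: no change
surface: zomtuladulsalb

cell MOD=ki, KEL=ki, TOR=un, CASE=zo:
underlying: zomtu-lat-z-iz-v
1. p -> b, t -> d / V _ V: no change
2. e -> o, i -> u / B C0 _: fires at position(s) 10: zomtulatzuzv
3. p -> b, t -> d / _ Z: fires at position(s) 8: zomtuladzuzv
surface: zomtuladzuzv


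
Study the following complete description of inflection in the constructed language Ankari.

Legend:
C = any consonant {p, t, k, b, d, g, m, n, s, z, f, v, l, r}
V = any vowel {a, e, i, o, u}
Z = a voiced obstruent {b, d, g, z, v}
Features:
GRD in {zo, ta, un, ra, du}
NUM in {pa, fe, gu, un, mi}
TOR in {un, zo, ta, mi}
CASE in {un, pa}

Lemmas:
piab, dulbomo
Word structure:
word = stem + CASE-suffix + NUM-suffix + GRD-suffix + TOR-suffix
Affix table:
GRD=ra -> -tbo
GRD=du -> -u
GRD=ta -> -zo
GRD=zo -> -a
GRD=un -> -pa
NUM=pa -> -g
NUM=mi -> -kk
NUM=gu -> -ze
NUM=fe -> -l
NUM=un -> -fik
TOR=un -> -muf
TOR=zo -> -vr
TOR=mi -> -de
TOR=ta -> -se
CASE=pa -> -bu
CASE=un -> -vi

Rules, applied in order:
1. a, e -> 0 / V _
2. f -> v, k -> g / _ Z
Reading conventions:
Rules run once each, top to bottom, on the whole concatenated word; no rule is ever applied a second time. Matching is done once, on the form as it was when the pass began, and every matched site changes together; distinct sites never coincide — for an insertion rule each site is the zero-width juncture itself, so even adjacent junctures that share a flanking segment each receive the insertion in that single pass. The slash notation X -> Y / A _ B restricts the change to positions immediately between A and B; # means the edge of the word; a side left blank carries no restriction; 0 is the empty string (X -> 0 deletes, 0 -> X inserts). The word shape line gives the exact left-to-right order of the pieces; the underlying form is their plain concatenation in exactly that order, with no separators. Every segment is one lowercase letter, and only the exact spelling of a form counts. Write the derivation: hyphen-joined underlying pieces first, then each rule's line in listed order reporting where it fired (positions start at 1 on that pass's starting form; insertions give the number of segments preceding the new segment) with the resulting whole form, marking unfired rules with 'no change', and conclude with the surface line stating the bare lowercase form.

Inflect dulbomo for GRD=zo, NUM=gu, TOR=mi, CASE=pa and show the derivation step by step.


underlying: dulbomo-bu-ze-a-de
1. a, e -> 0 / V _: fires at position(s) 12: dulbomobuzede
2. f -> v, k -> g / _ Z: no change
surface: dulbomobuzede


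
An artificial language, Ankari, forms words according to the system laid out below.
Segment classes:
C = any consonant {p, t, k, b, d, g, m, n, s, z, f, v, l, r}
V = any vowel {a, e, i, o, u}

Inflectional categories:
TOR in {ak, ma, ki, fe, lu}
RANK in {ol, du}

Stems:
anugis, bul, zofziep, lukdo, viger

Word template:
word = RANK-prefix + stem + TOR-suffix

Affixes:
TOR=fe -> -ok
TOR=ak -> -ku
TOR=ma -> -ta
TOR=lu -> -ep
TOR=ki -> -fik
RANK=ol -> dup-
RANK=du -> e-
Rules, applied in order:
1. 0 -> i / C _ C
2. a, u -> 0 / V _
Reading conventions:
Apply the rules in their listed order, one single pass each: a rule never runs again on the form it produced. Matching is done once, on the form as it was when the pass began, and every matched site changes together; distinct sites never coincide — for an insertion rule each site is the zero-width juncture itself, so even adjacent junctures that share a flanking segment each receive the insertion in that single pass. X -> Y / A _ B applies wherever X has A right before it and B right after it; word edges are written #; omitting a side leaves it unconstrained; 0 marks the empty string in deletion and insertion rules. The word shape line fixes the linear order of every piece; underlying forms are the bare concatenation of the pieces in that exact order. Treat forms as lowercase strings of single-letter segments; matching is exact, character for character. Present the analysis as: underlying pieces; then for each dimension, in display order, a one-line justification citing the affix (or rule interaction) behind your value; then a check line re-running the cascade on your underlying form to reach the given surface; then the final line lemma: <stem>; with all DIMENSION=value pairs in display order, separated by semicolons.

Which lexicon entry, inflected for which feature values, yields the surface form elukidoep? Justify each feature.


underlying: e-lukdo-ep
TOR=lu - signalled by the affix -ep
RANK=du - signalled by the affix e-
check: elukdoep -> elukidoep -> elukidoep
lemma: lukdo; TOR=lu; RANK=du


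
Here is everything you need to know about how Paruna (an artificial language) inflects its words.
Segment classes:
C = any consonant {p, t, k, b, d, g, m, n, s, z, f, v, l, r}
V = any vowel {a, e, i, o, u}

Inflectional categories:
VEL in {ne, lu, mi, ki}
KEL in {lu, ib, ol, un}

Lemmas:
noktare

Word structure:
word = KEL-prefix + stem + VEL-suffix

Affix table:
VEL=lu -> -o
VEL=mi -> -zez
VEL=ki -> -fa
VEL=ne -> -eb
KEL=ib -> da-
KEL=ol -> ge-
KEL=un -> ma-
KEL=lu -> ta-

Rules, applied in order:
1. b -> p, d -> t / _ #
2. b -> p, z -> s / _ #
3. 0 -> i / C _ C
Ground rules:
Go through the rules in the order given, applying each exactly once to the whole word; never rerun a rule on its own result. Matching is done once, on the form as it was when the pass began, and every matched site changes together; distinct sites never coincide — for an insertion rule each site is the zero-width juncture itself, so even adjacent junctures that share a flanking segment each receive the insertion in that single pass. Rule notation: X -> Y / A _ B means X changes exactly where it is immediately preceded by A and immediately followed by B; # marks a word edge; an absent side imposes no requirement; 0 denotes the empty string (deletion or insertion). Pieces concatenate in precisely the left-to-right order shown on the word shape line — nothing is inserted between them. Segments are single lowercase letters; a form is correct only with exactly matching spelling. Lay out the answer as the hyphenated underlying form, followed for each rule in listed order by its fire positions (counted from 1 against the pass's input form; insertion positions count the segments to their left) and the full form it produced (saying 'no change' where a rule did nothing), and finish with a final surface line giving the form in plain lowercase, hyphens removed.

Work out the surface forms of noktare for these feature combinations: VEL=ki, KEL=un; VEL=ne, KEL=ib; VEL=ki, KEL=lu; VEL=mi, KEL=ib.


cell VEL=ki, KEL=un:
underlying: ma-noktare-fa
1. b -> p, d -> t / _ #: no change
2. b -> p, z -> s / _ #: no change
3. 0 -> i / C _ C: inserts after position(s) 5: manokitarefa
surface: manokitarefa

cell VEL=ne, KEL=ib:
underlying: da-noktare-eb
1. b -> p, d -> t / _ #: fires at position(s) 11: danoktareep
2. b -> p, z -> s / _ #: no change
3. 0 -> i / C _ C: inserts after position(s) 5: danokitareep
surface: danokitareep

cell VEL=ki, KEL=lu:
underlying: ta-noktare-fa
1. b -> p, d -> t / _ #: no change
2. b -> p, z -> s / _ #: no change
3. 0 -> i / C _ C: inserts after position(s) 5: tanokitarefa
surface: tanokitarefa

cell VEL=mi, KEL=ib:
underlying: da-noktare-zez
1. b -> p, d -> t / _ #: no change
2. b -> p, z -> s / _ #: fires at position(s) 12: danoktarezes
3. 0 -> i / C _ C: inserts after position(s) 5: danokitarezes
surface: danokitarezes


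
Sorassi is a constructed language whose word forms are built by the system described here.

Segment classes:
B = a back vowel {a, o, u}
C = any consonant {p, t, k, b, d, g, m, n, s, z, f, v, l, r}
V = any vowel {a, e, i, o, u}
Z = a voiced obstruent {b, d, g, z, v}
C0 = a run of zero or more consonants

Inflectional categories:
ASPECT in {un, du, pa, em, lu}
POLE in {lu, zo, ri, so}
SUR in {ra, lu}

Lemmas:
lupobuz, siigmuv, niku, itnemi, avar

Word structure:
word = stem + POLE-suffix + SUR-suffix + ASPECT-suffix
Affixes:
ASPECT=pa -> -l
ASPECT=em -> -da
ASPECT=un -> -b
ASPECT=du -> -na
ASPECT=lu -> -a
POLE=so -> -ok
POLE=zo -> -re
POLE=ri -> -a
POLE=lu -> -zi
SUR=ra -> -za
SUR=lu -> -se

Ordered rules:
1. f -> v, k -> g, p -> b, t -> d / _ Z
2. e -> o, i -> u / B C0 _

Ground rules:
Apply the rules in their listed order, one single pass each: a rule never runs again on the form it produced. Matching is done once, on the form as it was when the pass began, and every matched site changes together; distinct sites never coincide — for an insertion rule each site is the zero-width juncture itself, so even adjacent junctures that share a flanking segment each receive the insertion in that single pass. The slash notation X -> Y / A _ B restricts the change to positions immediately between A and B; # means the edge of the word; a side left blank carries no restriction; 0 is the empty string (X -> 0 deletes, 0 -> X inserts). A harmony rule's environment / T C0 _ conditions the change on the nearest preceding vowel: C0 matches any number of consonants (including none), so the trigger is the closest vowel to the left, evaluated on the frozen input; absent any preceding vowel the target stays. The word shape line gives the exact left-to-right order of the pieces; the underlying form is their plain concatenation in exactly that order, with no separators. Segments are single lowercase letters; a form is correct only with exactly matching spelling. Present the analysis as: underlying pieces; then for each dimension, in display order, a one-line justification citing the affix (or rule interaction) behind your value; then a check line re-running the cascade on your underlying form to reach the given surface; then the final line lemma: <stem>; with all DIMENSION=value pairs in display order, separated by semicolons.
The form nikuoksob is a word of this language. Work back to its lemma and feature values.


underlying: niku-ok-se-b
ASPECT=un - signalled by the affix -b
POLE=so - signalled by the affix -ok
SUR=lu - signalled by the affix -se
check: nikuokseb -> nikuokseb -> nikuoksob
lemma: niku; ASPECT=un; POLE=so; SUR=lu


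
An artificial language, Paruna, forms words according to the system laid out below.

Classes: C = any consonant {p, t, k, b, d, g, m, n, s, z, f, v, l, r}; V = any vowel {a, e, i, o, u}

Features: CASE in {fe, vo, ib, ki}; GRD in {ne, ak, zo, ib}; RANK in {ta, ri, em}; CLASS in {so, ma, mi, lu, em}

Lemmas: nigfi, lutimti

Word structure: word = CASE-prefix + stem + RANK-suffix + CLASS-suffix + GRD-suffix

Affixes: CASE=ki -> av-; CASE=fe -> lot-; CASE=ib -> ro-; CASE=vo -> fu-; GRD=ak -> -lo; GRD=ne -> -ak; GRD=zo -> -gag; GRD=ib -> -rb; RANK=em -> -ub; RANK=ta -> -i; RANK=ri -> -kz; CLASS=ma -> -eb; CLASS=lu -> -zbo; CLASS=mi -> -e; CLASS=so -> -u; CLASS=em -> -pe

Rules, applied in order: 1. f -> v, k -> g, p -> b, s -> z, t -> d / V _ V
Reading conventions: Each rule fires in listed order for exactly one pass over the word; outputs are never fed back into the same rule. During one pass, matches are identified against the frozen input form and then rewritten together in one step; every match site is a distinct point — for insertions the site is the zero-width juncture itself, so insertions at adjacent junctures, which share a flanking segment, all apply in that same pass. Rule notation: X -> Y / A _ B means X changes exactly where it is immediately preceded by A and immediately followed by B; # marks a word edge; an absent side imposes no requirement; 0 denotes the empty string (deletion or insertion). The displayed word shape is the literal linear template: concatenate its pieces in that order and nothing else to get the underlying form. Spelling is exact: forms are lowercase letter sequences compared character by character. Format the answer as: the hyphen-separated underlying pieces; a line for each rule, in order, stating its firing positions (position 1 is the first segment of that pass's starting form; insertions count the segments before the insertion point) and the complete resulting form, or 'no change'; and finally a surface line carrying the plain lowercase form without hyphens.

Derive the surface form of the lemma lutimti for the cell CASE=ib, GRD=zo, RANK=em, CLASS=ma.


underlying: ro-lutimti-ub-eb-gag
1. f -> v, k -> g, p -> b, s -> z, t -> d / V _ V: fires at position(s) 5: roludimtiubebgag
surface: roludimtiubebgag
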